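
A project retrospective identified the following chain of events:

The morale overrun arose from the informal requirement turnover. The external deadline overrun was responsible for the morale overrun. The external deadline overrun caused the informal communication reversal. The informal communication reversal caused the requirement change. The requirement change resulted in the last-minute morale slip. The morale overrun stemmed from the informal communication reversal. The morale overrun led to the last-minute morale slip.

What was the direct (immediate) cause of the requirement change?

the informal communication reversal

Upstream contributors include the external deadline overrun, but only the informal communication reversal feeds directly into the requirement change.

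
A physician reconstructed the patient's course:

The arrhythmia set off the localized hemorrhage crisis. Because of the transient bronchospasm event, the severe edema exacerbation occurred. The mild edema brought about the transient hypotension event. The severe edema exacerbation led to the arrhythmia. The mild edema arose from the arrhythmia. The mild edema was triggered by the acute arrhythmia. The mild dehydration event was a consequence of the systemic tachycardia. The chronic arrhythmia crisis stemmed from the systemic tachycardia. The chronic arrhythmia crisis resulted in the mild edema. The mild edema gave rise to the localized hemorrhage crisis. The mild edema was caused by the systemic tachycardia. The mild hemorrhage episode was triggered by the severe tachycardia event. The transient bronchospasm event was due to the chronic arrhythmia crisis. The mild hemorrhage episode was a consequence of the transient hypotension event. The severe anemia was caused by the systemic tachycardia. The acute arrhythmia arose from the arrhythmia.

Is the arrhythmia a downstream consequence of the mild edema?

The mild edema leads to the localized hemorrhage crisis, the transient hypotension event, the mild hemorrhage episode; the arrhythmia is not among them.

No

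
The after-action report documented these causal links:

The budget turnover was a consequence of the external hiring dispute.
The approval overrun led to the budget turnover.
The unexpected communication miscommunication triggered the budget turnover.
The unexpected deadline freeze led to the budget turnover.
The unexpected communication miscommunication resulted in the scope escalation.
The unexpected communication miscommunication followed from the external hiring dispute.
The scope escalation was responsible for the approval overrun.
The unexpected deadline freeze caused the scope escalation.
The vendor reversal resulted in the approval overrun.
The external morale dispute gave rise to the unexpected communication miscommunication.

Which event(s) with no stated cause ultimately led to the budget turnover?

Tracing upstream from the budget turnover: the budget turnover ← the external hiring dispute.
A separate upstream branch: the budget turnover ← the unexpected communication miscommunication ← the external morale dispute.
A separate upstream branch: the budget turnover ← the unexpected deadline freeze.
A separate upstream branch: the budget turnover ← the approval overrun ← the vendor reversal.
Each of those chain origins has no stated cause.

the external hiring dispute, the external morale dispute, the unexpected deadline freeze, the vendor reversal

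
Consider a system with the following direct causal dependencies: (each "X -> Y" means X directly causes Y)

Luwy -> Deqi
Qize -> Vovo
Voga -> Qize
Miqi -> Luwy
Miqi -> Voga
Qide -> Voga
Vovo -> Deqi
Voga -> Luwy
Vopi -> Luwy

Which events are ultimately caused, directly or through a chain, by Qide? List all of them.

Direct effects: Voga.
2 steps out: Qize, Luwy.
3 steps out: Vovo, Deqi.
Not reachable from it: Miqi, Vopi.

Deqi, Luwy, Qize, Voga, Vovo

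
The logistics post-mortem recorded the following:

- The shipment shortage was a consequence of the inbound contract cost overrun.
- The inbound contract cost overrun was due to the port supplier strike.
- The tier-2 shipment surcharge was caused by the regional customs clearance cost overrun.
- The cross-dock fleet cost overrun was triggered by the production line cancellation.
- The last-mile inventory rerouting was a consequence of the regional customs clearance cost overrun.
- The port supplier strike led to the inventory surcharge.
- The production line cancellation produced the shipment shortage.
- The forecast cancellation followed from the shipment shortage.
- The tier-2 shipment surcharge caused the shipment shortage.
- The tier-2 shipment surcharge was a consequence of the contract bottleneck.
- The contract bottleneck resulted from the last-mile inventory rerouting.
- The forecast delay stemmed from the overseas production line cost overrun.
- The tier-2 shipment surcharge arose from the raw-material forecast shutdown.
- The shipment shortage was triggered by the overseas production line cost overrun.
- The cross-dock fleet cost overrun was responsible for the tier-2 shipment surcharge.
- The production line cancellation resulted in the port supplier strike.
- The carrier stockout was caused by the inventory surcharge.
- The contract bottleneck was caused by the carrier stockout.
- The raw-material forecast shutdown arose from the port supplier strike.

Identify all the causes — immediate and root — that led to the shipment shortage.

the carrier stockout, the contract bottleneck, the cross-dock fleet cost overrun, the inbound contract cost overrun, the inventory surcharge, the last-mile inventory rerouting, the overseas production line cost overrun, the port supplier strike, the production line cancellation, the raw-material forecast shutdown, the regional customs clearance cost overrun, the tier-2 shipment surcharge

Immediate causes of the shipment shortage: the production line cancellation, the overseas production line cost overrun, the inbound contract cost overrun, the tier-2 shipment surcharge.
Further upstream: the port supplier strike, the inventory surcharge, the carrier stockout, the raw-material forecast shutdown, the regional customs clearance cost overrun, the last-mile inventory rerouting, the cross-dock fleet cost overrun, the contract bottleneck.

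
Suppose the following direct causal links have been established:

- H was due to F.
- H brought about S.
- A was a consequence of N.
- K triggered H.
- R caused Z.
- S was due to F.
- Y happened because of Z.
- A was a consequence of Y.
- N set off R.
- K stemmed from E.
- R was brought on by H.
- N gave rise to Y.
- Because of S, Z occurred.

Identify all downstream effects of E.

Direct effects: K.
2 steps out: H.
3 steps out: S, R.
4 steps out: Z.
5 steps out: Y.
6 steps out: A.
Not reachable from it: F, N.

A, H, K, R, S, Y, Z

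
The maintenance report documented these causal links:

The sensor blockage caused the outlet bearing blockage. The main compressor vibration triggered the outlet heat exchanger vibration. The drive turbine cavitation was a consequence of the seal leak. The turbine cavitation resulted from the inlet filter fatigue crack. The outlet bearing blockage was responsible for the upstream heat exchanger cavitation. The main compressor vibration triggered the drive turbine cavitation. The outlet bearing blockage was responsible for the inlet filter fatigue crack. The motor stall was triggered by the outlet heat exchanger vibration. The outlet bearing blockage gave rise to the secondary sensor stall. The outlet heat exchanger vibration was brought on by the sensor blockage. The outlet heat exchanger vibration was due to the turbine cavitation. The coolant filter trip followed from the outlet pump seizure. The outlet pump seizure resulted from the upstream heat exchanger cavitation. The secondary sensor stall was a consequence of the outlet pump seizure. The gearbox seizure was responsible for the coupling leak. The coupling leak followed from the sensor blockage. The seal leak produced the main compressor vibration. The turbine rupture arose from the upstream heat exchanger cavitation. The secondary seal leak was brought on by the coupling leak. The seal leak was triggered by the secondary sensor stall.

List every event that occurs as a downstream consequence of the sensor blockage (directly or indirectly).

the coolant filter trip, the coupling leak, the drive turbine cavitation, the inlet filter fatigue crack, the main compressor vibration, the motor stall, the outlet bearing blockage, the outlet heat exchanger vibration, the outlet pump seizure, the seal leak, the secondary seal leak, the secondary sensor stall, the turbine cavitation, the turbine rupture, the upstream heat exchanger cavitation

Direct effects: the outlet bearing blockage, the coupling leak, the outlet heat exchanger vibration.
2 steps out: the upstream heat exchanger cavitation, the secondary sensor stall, the secondary seal leak, the inlet filter fatigue crack, the motor stall.
3 steps out: the turbine rupture, the outlet pump seizure, the seal leak, the turbine cavitation.
4 steps out: the main compressor vibration, the coolant filter trip, the drive turbine cavitation.
Not reachable from it: the gearbox seizure.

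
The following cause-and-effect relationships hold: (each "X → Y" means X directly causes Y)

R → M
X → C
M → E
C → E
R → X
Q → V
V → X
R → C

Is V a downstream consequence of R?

No

R leads to M, X, C, E; V is not among them.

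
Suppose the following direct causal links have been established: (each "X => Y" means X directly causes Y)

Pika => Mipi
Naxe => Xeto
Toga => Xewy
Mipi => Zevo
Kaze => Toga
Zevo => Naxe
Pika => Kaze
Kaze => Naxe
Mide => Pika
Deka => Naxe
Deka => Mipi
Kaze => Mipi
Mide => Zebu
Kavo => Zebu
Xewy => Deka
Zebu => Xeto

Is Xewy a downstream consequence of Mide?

There is a causal chain: Mide → Pika → Kaze → Toga → Xewy.

Yes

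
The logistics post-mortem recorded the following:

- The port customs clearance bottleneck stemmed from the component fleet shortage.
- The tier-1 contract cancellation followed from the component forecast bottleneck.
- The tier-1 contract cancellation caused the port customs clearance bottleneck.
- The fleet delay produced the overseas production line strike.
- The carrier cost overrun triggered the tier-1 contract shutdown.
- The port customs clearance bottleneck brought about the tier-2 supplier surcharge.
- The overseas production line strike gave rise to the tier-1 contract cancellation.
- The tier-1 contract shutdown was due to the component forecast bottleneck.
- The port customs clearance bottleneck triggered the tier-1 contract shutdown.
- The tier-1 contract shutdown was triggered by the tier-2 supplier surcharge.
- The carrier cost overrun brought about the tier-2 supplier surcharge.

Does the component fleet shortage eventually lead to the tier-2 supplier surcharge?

There is a causal chain: the component fleet shortage → the port customs clearance bottleneck → the tier-2 supplier surcharge.

Yes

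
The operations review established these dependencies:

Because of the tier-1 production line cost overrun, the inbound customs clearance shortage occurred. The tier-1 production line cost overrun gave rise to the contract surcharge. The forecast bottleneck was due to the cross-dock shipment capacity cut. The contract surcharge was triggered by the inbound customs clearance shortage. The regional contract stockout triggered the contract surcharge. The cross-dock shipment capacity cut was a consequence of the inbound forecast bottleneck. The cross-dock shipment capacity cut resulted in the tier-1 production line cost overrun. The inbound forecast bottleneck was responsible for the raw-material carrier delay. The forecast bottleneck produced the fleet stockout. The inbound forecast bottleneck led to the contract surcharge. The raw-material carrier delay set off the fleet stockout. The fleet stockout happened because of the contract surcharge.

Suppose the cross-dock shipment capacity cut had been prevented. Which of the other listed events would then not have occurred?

the forecast bottleneck, the inbound customs clearance shortage, the tier-1 production line cost overrun

Downstream of the cross-dock shipment capacity cut: the forecast bottleneck, the tier-1 production line cost overrun, the inbound customs clearance shortage, the contract surcharge, the fleet stockout.
Of those, still caused via another path: the contract surcharge, the fleet stockout.
The remainder have no surviving cause.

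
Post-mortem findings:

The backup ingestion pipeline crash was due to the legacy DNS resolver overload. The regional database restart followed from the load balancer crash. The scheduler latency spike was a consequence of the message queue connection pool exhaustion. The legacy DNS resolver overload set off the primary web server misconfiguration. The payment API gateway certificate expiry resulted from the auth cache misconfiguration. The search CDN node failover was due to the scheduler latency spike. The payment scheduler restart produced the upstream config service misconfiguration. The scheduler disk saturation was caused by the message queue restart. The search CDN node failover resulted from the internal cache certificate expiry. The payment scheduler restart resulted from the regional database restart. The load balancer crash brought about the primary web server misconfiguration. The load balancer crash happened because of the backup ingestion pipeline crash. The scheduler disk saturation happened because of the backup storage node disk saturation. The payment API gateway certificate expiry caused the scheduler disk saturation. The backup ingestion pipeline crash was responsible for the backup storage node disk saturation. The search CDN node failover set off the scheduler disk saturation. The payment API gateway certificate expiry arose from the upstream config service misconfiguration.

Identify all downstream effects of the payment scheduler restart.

the payment API gateway certificate expiry, the scheduler disk saturation, the upstream config service misconfiguration

Direct effects: the upstream config service misconfiguration.
2 steps out: the payment API gateway certificate expiry.
3 steps out: the scheduler disk saturation.
Not reachable from it: the internal cache certificate expiry, the auth cache misconfiguration, the legacy DNS resolver overload, the backup ingestion pipeline crash, the load balancer crash, the regional database restart, the primary web server misconfiguration, the message queue connection pool exhaustion, the scheduler latency spike, the backup storage node disk saturation, the message queue restart, the search CDN node failover.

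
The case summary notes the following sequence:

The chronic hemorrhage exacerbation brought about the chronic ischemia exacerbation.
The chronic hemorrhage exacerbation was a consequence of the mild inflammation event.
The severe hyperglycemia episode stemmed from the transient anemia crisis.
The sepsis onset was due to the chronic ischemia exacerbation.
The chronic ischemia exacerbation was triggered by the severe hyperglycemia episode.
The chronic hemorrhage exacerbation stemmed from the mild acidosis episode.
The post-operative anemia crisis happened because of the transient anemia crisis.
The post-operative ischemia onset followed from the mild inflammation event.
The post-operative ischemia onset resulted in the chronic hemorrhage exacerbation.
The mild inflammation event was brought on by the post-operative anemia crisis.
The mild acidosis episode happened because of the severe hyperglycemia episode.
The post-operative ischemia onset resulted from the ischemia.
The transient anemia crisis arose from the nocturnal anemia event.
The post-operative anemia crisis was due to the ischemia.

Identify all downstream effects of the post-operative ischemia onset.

the chronic hemorrhage exacerbation, the chronic ischemia exacerbation, the sepsis onset

Direct effects: the chronic hemorrhage exacerbation.
2 steps out: the chronic ischemia exacerbation.
3 steps out: the sepsis onset.
Not reachable from it: the ischemia, the nocturnal anemia event, the transient anemia crisis, the post-operative anemia crisis, the mild inflammation event, the severe hyperglycemia episode, the mild acidosis episode.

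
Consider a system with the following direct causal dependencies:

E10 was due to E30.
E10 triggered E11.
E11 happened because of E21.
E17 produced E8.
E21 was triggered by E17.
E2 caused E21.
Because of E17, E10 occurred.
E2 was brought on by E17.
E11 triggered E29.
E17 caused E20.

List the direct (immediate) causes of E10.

E17, E30

E17, E30 → E10 with nothing further upstream stated.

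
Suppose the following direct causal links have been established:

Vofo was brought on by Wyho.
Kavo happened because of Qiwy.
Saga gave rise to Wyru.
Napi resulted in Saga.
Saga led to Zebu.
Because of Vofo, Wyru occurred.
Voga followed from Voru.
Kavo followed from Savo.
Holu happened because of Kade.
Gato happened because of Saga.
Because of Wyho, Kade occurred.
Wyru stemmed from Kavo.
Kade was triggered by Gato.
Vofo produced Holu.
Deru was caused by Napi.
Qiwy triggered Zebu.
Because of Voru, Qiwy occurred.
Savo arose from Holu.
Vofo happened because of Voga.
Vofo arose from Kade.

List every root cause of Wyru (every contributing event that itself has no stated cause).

Tracing upstream from Wyru: Wyru ← Vofo ← Voga ← Voru.
A separate upstream branch: Wyru ← Saga ← Napi.
A separate upstream branch: Wyru ← Vofo ← Wyho.
Each of those chain origins has no stated cause.

Napi, Voru, Wyho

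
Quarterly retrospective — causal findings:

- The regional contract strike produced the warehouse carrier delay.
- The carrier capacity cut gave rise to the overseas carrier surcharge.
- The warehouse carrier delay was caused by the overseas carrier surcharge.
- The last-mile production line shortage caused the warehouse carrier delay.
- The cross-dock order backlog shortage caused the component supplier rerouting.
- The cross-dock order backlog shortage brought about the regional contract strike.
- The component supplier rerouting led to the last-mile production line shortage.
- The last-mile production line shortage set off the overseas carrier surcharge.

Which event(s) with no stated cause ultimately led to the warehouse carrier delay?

Tracing upstream from the warehouse carrier delay: the warehouse carrier delay ← the regional contract strike ← the cross-dock order backlog shortage.
A separate upstream branch: the warehouse carrier delay ← the overseas carrier surcharge ← the carrier capacity cut.
Each of those chain origins has no stated cause.

the carrier capacity cut, the cross-dock order backlog shortage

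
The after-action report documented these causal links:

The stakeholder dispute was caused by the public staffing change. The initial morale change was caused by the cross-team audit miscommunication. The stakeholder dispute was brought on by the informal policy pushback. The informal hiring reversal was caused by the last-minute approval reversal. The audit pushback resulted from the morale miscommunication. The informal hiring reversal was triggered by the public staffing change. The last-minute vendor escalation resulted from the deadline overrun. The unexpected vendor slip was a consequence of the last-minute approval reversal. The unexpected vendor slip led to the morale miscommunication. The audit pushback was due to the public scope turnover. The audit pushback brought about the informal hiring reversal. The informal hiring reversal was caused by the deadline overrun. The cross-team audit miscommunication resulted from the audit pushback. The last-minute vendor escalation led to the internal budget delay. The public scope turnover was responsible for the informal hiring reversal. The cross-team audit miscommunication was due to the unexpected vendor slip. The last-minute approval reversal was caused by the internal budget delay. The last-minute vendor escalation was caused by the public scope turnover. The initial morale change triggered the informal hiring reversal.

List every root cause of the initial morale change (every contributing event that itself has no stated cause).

the deadline overrun, the public scope turnover

Tracing upstream from the initial morale change: the initial morale change ← the cross-team audit miscommunication ← the audit pushback ← the public scope turnover.
A separate upstream branch: the initial morale change ← the cross-team audit miscommunication ← the unexpected vendor slip ← the last-minute approval reversal ← the internal budget delay ← the last-minute vendor escalation ← the deadline overrun.
Each of those chain origins has no stated cause.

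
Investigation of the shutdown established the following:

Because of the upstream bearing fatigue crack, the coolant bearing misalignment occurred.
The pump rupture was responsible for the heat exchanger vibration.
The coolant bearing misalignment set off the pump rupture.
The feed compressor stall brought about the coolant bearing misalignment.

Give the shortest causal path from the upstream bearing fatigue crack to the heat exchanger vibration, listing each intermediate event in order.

the upstream bearing fatigue crack → the coolant bearing misalignment
the coolant bearing misalignment → the pump rupture
the pump rupture → the heat exchanger vibration
Length: 3 steps.

the upstream bearing fatigue crack → the coolant bearing misalignment → the pump rupture → the heat exchanger vibration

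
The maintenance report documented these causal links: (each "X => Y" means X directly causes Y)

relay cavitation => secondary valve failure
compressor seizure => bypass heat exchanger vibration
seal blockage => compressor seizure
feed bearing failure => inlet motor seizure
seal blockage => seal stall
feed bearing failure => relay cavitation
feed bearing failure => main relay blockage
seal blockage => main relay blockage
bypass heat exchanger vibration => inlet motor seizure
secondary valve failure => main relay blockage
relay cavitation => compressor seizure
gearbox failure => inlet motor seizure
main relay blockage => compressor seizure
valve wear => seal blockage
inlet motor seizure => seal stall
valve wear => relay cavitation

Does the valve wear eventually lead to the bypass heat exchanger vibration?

There is a causal chain: the valve wear → the seal blockage → the compressor seizure → the bypass heat exchanger vibration.

Yes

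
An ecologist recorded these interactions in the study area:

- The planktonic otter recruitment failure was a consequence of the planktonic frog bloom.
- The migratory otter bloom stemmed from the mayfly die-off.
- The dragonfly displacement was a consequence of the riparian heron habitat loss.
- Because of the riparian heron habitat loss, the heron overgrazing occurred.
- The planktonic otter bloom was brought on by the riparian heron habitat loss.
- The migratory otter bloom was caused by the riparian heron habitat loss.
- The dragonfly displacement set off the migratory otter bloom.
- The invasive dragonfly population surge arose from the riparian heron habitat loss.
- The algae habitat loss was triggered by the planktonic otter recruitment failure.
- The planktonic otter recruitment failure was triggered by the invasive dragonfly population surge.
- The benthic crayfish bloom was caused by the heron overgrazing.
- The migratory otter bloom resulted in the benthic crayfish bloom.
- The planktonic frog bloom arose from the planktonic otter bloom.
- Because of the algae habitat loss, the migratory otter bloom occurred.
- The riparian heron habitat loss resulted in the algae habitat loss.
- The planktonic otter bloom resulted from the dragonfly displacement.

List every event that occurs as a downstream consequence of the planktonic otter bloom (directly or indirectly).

the algae habitat loss, the benthic crayfish bloom, the migratory otter bloom, the planktonic frog bloom, the planktonic otter recruitment failure

Direct effects: the planktonic frog bloom.
2 steps out: the planktonic otter recruitment failure.
3 steps out: the algae habitat loss.
4 steps out: the migratory otter bloom.
5 steps out: the benthic crayfish bloom.
Not reachable from it: the riparian heron habitat loss, the dragonfly displacement, the heron overgrazing, the invasive dragonfly population surge, the mayfly die-off.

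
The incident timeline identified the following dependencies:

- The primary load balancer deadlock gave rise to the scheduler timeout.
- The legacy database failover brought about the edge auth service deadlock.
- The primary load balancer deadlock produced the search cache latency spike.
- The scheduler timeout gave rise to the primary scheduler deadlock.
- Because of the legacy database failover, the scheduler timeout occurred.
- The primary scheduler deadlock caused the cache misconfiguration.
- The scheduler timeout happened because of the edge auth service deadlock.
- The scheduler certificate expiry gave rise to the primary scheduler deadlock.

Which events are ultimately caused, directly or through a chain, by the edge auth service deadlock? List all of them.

the cache misconfiguration, the primary scheduler deadlock, the scheduler timeout

Direct effects: the scheduler timeout.
2 steps out: the primary scheduler deadlock.
3 steps out: the cache misconfiguration.
Not reachable from it: the primary load balancer deadlock, the legacy database failover, the scheduler certificate expiry, the search cache latency spike.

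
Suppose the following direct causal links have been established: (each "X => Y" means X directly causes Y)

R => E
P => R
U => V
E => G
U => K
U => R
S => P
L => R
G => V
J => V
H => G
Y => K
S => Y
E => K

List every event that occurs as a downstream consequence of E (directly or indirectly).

G, K, V

Direct effects: G, K.
2 steps out: V.
Not reachable from it: J, S, L, P, H, U, R, Y.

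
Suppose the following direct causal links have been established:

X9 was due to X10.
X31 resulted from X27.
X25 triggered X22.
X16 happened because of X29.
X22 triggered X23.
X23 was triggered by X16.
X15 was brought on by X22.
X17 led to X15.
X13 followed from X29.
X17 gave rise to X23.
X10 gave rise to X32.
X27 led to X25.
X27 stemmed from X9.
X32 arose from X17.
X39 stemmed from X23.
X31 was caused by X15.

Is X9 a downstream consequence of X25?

X25 leads to X22, X23, X39, X15, X31; X9 is not among them.

No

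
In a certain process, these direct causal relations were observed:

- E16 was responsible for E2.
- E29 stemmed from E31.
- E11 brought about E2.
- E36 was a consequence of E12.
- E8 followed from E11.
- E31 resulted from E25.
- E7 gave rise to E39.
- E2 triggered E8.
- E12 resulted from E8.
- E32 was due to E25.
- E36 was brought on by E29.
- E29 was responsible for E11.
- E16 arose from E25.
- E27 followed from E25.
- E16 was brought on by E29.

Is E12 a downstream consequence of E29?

Yes

There is a causal chain: E29 → E11 → E8 → E12.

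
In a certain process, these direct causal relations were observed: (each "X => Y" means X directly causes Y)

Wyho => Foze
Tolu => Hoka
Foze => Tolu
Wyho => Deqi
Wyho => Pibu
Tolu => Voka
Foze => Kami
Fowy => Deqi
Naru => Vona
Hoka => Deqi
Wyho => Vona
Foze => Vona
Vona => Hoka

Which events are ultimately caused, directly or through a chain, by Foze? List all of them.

Deqi, Hoka, Kami, Tolu, Voka, Vona

Direct effects: Tolu, Vona, Kami.
2 steps out: Voka, Hoka.
3 steps out: Deqi.
Not reachable from it: Naru, Wyho, Pibu, Fowy.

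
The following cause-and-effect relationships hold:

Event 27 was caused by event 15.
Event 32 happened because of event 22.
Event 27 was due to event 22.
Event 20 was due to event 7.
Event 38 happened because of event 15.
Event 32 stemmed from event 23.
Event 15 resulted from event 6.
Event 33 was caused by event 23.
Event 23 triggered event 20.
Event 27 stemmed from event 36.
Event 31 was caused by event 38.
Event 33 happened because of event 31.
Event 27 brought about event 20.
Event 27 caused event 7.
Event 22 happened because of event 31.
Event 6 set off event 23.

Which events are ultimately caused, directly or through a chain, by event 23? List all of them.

Direct effects: event 32, event 33, event 20.
Not reachable from it: event 6, event 15, event 38, event 31, event 22, event 27, event 7, event 36.

event 20, event 32, event 33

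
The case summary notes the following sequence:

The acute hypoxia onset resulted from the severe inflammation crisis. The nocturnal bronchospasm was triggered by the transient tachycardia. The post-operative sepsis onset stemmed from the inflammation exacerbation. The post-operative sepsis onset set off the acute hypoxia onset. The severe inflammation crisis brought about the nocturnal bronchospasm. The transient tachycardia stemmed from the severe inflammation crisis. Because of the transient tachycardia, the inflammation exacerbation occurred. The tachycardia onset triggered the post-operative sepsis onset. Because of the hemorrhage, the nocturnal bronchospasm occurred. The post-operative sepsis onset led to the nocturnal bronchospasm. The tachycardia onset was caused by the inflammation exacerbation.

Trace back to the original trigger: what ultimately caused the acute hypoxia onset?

Tracing upstream from the acute hypoxia onset: the acute hypoxia onset ← the severe inflammation crisis.
The severe inflammation crisis has no stated cause, so it is the root.

the severe inflammation crisis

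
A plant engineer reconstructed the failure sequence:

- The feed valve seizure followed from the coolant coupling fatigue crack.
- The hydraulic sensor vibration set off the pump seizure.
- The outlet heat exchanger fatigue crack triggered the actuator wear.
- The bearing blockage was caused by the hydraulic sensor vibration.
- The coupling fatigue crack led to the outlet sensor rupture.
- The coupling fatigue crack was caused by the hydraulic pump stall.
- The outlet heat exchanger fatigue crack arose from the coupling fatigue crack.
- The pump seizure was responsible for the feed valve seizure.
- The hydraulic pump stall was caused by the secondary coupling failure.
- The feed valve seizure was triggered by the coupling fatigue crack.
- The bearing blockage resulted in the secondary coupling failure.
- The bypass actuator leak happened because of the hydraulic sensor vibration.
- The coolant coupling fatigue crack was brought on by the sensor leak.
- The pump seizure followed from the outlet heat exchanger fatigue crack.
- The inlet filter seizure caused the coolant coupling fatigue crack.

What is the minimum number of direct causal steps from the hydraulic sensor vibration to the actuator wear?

6

Shortest chain: the hydraulic sensor vibration → the bearing blockage → the secondary coupling failure → the hydraulic pump stall → the coupling fatigue crack → the outlet heat exchanger fatigue crack → the actuator wear.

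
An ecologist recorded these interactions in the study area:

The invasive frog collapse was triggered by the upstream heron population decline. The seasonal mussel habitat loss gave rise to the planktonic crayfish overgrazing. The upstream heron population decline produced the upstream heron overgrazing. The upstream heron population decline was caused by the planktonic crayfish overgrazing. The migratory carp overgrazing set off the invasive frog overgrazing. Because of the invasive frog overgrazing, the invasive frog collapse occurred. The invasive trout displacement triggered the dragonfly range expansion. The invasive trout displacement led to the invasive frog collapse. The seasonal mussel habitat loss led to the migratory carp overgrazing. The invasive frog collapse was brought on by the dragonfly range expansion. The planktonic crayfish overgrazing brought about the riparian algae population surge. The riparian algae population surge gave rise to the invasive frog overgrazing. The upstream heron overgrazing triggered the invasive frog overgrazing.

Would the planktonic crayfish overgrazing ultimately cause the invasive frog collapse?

There is a causal chain: the planktonic crayfish overgrazing → the upstream heron population decline → the invasive frog collapse.

Yes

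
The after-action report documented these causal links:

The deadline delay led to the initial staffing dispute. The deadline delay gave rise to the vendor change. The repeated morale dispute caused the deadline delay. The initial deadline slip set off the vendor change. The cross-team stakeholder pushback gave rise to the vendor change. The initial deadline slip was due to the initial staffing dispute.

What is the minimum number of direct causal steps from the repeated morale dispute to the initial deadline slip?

Shortest chain: the repeated morale dispute → the deadline delay → the initial staffing dispute → the initial deadline slip.

3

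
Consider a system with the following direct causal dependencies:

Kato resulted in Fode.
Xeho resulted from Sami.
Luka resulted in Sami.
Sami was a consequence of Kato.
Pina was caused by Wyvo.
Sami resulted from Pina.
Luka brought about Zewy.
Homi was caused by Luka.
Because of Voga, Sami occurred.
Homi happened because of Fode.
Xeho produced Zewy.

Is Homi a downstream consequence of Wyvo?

Wyvo leads to Pina, Sami, Xeho, Zewy; Homi is not among them.

No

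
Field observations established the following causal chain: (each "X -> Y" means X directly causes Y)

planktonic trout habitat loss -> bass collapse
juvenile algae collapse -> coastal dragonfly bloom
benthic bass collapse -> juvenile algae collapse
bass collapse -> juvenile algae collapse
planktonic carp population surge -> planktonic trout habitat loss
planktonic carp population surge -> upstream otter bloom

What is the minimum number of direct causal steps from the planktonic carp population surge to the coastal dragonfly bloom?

Shortest chain: the planktonic carp population surge → the planktonic trout habitat loss → the bass collapse → the juvenile algae collapse → the coastal dragonfly bloom.

4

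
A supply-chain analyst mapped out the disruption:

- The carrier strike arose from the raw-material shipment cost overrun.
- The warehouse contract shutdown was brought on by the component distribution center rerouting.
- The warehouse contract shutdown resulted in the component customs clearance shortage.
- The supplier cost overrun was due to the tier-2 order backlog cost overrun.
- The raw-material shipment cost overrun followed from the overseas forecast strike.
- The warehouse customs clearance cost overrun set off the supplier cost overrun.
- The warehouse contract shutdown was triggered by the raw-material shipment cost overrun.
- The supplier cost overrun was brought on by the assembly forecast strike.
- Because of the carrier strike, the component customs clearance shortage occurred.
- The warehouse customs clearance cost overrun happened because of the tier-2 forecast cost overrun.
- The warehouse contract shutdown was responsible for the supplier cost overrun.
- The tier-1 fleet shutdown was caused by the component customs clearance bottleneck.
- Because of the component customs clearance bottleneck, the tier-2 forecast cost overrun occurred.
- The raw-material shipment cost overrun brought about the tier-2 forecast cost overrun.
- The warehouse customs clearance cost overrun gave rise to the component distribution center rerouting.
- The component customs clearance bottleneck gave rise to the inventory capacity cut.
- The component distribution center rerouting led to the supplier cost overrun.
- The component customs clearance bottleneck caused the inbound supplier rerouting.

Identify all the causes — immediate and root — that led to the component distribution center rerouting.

Immediate cause of the component distribution center rerouting: the warehouse customs clearance cost overrun.
Further upstream: the component customs clearance bottleneck, the overseas forecast strike, the raw-material shipment cost overrun, the tier-2 forecast cost overrun.

the component customs clearance bottleneck, the overseas forecast strike, the raw-material shipment cost overrun, the tier-2 forecast cost overrun, the warehouse customs clearance cost overrun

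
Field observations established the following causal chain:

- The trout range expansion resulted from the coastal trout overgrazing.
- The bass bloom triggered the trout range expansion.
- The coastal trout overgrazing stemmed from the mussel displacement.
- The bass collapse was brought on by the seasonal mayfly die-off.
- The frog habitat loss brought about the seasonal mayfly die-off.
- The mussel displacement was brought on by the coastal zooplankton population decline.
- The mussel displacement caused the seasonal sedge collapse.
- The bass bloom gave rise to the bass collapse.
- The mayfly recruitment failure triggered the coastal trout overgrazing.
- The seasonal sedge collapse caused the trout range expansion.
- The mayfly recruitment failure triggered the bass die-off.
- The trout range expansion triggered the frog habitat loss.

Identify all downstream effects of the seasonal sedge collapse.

Direct effects: the trout range expansion.
2 steps out: the frog habitat loss.
3 steps out: the seasonal mayfly die-off.
4 steps out: the bass collapse.
Not reachable from it: the mayfly recruitment failure, the bass die-off, the coastal zooplankton population decline, the mussel displacement, the coastal trout overgrazing, the bass bloom.

the bass collapse, the frog habitat loss, the seasonal mayfly die-off, the trout range expansion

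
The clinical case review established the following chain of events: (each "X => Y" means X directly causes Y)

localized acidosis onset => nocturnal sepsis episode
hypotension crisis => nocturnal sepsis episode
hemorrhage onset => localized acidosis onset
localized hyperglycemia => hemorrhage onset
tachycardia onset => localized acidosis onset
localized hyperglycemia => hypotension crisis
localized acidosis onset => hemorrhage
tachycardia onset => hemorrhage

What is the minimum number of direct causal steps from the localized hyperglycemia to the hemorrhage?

Shortest chain: the localized hyperglycemia → the hemorrhage onset → the localized acidosis onset → the hemorrhage.

3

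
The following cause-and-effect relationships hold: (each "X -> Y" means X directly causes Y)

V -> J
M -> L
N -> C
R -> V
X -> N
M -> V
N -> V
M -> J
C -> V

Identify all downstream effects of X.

Direct effects: N.
2 steps out: C, V.
3 steps out: J.
Not reachable from it: M, L, R.

C, J, N, V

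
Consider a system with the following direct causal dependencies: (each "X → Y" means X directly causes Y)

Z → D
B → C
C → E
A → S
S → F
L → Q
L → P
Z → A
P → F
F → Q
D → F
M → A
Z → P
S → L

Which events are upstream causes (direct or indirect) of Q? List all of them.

A, D, F, L, M, P, S, Z

Immediate causes of Q: L, F.
Further upstream: M, Z, A, S, D, P.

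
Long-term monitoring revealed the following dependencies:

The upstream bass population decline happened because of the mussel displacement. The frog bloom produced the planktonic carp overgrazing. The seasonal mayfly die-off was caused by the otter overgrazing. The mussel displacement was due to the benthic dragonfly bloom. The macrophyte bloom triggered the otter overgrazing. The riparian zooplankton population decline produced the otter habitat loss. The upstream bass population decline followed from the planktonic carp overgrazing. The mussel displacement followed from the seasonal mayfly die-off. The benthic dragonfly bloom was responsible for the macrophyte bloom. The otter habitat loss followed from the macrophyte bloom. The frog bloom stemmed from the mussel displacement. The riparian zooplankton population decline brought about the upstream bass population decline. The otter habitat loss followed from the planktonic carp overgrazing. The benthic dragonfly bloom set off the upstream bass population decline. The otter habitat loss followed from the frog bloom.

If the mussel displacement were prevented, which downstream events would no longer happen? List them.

the frog bloom, the planktonic carp overgrazing

Downstream of the mussel displacement: the frog bloom, the planktonic carp overgrazing, the upstream bass population decline, the otter habitat loss.
Of those, still caused via another path: the upstream bass population decline, the otter habitat loss.
The remainder have no surviving cause.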